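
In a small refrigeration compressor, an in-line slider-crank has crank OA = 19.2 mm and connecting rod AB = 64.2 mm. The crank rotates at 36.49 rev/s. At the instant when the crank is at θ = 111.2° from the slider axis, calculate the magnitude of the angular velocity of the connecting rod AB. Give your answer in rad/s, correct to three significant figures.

25.8

ω = 229.3 rad/s (converted from 36.49 rev/s).
The rod makes angle φ with the slider axis where L sinφ = r sinθ; differentiating, L cosφ·φ̇ = r ω cosθ.
L cosφ = √(L² − r² sin²θ) = 0.061654 m.
|ω_rod| = r ω |cosθ| / √(L² − r² sin²θ) = 0.0192·229.3·0.36162/0.061654 = 25.82 rad/s.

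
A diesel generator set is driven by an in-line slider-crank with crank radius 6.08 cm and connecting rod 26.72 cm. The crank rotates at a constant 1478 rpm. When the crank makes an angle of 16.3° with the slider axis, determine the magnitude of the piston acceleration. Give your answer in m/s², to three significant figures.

1680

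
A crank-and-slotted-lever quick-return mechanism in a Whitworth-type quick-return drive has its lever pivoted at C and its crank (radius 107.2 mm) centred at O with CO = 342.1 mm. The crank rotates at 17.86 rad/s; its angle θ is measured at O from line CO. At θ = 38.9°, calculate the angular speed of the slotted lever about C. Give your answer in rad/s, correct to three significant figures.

3.85

ω = 17.86 rad/s
Crank pin A relative to C: A = (d + r cosθ, r sinθ); lever angle φ = atan2(r sinθ, d + r cosθ).
Differentiating tanφ: φ̇ = rω(d cosθ + r)/(d² + r² + 2dr cosθ).
d² + r² + 2dr cosθ = |CA|² = 0.185605 m²;  d cosθ + r = +0.37344 m.
|ω_lever| = |0.1072·17.86·+0.37344| / 0.185605 = 3.8521 rad/s.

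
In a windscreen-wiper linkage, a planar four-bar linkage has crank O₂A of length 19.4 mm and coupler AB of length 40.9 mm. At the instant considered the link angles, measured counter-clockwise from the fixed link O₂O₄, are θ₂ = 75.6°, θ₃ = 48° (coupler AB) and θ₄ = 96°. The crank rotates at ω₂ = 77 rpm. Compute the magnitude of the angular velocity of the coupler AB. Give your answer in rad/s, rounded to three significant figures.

ω₂ = 8.063 rad/s (from 77 rpm).
Differentiating the loop-closure r₂e^{iθ₂}+r₃e^{iθ₃}=r₁+r₄e^{iθ₄} gives r₂ω₂e^{iθ₂}+r₃ω₃e^{iθ₃}=r₄ω₄e^{iθ₄}.
Eliminating the other unknown: ω₃ = r₂ω₂ sin(θ₄−θ₂) / [r₃ sin(θ₃−θ₄)].
Numerator sine = +0.34857; denominator sine = -0.74314.
Result = 0.0194·8.063·(+0.34857) / (0.0409·(-0.74314)) = -1.794 rad/s; magnitude 1.794 rad/s.

1.79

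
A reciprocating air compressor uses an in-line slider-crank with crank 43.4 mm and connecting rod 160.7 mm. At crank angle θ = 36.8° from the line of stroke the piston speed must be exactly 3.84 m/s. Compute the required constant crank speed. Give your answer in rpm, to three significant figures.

1160

For an in-line slider-crank, |v_piston| = rω|sinθ|·[1 + r cosθ/√(L² − r² sin²θ)].
With r = 0.0434 m, L = 0.1607 m, θ = 36.8°: the bracketed kinematic factor |dx/dθ| = 0.031695 m.
ω = v/|dx/dθ| = 3.84/0.031695 = 121.16 rad/s.
N = 60ω/(2π) = 1157 rpm.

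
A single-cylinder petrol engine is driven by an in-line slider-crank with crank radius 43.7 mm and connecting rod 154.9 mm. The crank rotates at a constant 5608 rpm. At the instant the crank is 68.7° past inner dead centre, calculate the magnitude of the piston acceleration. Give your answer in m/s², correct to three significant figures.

ω = 2π·5608/60 = 587.3 rad/s
x(θ) = r cosθ + √(L² − r² sin²θ); with ω constant, a = ω²·d²x/dθ².
d²x/dθ² = −r cosθ − r²(cos2θ)/√u − r⁴ sin²2θ/(4u^{3/2}),  u = L² − r² sin²θ = 0.0223363 m².
Substituting r = 0.0437 m, L = 0.1549 m, θ = 68.7°: d²x/dθ² = -0.0065935 m.
a = ω²·d²x/dθ² = (587.3)²·(-0.0065935) = -2274 m/s²;  |a| = 2274 m/s².

2270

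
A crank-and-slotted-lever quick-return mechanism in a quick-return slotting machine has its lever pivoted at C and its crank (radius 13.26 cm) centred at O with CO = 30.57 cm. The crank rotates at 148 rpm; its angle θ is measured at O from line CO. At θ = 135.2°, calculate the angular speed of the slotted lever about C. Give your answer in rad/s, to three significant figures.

3.24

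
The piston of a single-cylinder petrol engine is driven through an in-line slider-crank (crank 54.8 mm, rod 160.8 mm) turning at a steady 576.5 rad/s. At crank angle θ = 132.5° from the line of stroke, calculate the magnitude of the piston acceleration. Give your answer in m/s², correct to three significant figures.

ω = 576.5 rad/s
x(θ) = r cosθ + √(L² − r² sin²θ); with ω constant, a = ω²·d²x/dθ².
d²x/dθ² = −r cosθ − r²(cos2θ)/√u − r⁴ sin²2θ/(4u^{3/2}),  u = L² − r² sin²θ = 0.0242243 m².
Substituting r = 0.0548 m, L = 0.1608 m, θ = 132.5°: d²x/dθ² = +0.038111 m.
a = ω²·d²x/dθ² = (576.5)²·(+0.038111) = +12666 m/s²;  |a| = 12666 m/s².

12700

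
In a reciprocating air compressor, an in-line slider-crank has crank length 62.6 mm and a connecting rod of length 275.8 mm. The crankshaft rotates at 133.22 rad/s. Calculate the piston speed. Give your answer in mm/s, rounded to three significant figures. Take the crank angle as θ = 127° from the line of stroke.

ω = 133.2 rad/s
For an in-line slider-crank, x = r cosθ + √(L² − r² sin²θ), so v = −rω sinθ·[1 + r cosθ/√(L² − r² sin²θ)].
With r = 0.0626 m, L = 0.2758 m, θ = 127°: √(L² − r² sin²θ) = 0.27123 m.
v = −0.0626·133.2·0.79864·[1 + 0.0626·-0.60182/0.27123] = -5.7352 m/s.
|v| = 5.7352 m/s = 5735.2 mm/s.

5740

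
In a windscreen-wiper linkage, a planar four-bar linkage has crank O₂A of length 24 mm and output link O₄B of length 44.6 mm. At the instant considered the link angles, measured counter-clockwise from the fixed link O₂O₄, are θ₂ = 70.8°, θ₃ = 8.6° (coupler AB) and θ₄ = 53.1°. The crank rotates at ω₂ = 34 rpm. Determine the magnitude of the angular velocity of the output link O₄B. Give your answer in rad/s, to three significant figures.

2.42

ω₂ = 3.56 rad/s (from 34 rpm).
Differentiating the loop-closure r₂e^{iθ₂}+r₃e^{iθ₃}=r₁+r₄e^{iθ₄} gives r₂ω₂e^{iθ₂}+r₃ω₃e^{iθ₃}=r₄ω₄e^{iθ₄}.
Eliminating the other unknown: ω₄ = r₂ω₂ sin(θ₂−θ₃) / [r₄ sin(θ₄−θ₃)].
Numerator sine = +0.88458; denominator sine = +0.70091.
Result = 0.024·3.56·(+0.88458) / (0.0446·(+0.70091)) = +2.418 rad/s; magnitude 2.418 rad/s.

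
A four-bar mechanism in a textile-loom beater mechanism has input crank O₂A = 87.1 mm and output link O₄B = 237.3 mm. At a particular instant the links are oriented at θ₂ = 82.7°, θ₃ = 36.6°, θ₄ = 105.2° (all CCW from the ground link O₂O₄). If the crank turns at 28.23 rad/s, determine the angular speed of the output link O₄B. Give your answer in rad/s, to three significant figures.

8.02

ω₂ = 28.23 rad/s
Differentiating the loop-closure r₂e^{iθ₂}+r₃e^{iθ₃}=r₁+r₄e^{iθ₄} gives r₂ω₂e^{iθ₂}+r₃ω₃e^{iθ₃}=r₄ω₄e^{iθ₄}.
Eliminating the other unknown: ω₄ = r₂ω₂ sin(θ₂−θ₃) / [r₄ sin(θ₄−θ₃)].
Numerator sine = +0.72055; denominator sine = +0.93106.
Result = 0.0871·28.23·(+0.72055) / (0.2373·(+0.93106)) = +8.019 rad/s; magnitude 8.019 rad/s.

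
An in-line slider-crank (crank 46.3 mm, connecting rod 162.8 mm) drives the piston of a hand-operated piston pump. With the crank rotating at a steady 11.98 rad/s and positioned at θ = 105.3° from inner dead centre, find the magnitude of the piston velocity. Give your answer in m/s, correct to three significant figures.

ω = 11.98 rad/s
For an in-line slider-crank, x = r cosθ + √(L² − r² sin²θ), so v = −rω sinθ·[1 + r cosθ/√(L² − r² sin²θ)].
With r = 0.0463 m, L = 0.1628 m, θ = 105.3°: √(L² − r² sin²θ) = 0.15655 m.
v = −0.0463·11.98·0.96456·[1 + 0.0463·-0.26387/0.15655] = -0.49326 m/s.
|v| = 0.49326 m/s.

0.493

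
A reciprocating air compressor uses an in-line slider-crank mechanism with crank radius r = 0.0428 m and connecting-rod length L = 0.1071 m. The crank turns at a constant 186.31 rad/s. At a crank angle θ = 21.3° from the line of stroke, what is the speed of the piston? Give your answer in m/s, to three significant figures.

ω = 186.3 rad/s
For an in-line slider-crank, x = r cosθ + √(L² − r² sin²θ), so v = −rω sinθ·[1 + r cosθ/√(L² − r² sin²θ)].
With r = 0.0428 m, L = 0.1071 m, θ = 21.3°: √(L² − r² sin²θ) = 0.10597 m.
v = −0.0428·186.3·0.36325·[1 + 0.0428·0.93169/0.10597] = -3.9866 m/s.
|v| = 3.9866 m/s.

3.99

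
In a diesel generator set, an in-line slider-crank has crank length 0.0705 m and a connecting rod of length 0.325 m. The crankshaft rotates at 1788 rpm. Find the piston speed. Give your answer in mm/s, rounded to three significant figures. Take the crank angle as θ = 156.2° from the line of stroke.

ω = 2π·1788/60 = 187.2 rad/s
For an in-line slider-crank, x = r cosθ + √(L² − r² sin²θ), so v = −rω sinθ·[1 + r cosθ/√(L² − r² sin²θ)].
With r = 0.0705 m, L = 0.325 m, θ = 156.2°: √(L² − r² sin²θ) = 0.32375 m.
v = −0.0705·187.2·0.40355·[1 + 0.0705·-0.91496/0.32375] = -4.2656 m/s.
|v| = 4.2656 m/s = 4265.6 mm/s.

4270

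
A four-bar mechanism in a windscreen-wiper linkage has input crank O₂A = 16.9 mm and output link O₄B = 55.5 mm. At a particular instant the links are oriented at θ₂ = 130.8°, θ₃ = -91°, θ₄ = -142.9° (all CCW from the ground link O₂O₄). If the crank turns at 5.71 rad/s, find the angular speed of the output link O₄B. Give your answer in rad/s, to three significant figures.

1.47

ω₂ = 5.71 rad/s
Differentiating the loop-closure r₂e^{iθ₂}+r₃e^{iθ₃}=r₁+r₄e^{iθ₄} gives r₂ω₂e^{iθ₂}+r₃ω₃e^{iθ₃}=r₄ω₄e^{iθ₄}.
Eliminating the other unknown: ω₄ = r₂ω₂ sin(θ₂−θ₃) / [r₄ sin(θ₄−θ₃)].
Numerator sine = -0.66653; denominator sine = -0.78694.
Result = 0.0169·5.71·(-0.66653) / (0.0555·(-0.78694)) = +1.4727 rad/s; magnitude 1.4727 rad/s.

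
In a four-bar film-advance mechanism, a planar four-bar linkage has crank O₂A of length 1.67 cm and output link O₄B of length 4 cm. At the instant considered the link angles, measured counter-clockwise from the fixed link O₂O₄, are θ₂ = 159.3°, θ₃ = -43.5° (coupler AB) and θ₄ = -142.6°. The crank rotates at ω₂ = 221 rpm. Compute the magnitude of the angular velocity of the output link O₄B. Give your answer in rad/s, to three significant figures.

3.79

ω₂ = 23.14 rad/s (from 221 rpm).
Differentiating the loop-closure r₂e^{iθ₂}+r₃e^{iθ₃}=r₁+r₄e^{iθ₄} gives r₂ω₂e^{iθ₂}+r₃ω₃e^{iθ₃}=r₄ω₄e^{iθ₄}.
Eliminating the other unknown: ω₄ = r₂ω₂ sin(θ₂−θ₃) / [r₄ sin(θ₄−θ₃)].
Numerator sine = -0.38752; denominator sine = -0.98741.
Result = 0.0167·23.14·(-0.38752) / (0.04·(-0.98741)) = +3.792 rad/s; magnitude 3.792 rad/s.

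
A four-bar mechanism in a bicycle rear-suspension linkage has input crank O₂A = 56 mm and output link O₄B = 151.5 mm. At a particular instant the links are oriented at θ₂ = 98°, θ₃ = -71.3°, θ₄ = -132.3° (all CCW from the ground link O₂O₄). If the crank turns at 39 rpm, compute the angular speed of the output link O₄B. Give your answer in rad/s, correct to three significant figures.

0.320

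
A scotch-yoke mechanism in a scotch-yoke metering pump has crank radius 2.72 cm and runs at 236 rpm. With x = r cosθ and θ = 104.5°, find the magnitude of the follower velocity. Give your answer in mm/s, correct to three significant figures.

651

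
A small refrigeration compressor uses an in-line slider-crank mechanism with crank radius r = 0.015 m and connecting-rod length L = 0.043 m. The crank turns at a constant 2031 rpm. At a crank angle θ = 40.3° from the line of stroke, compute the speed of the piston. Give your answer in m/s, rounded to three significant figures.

2.63

ω = 2π·2031/60 = 212.7 rad/s
For an in-line slider-crank, x = r cosθ + √(L² − r² sin²θ), so v = −rω sinθ·[1 + r cosθ/√(L² − r² sin²θ)].
With r = 0.015 m, L = 0.043 m, θ = 40.3°: √(L² − r² sin²θ) = 0.041891 m.
v = −0.015·212.7·0.64679·[1 + 0.015·0.76267/0.041891] = -2.6269 m/s.
|v| = 2.6269 m/s.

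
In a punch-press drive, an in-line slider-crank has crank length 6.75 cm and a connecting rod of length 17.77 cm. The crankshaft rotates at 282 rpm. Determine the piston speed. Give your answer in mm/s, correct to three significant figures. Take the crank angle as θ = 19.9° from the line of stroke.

923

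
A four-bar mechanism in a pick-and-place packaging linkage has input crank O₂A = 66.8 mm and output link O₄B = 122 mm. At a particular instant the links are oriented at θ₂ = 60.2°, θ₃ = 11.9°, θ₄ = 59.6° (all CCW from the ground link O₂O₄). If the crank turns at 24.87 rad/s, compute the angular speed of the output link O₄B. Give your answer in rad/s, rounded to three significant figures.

13.7

ω₂ = 24.87 rad/s
Differentiating the loop-closure r₂e^{iθ₂}+r₃e^{iθ₃}=r₁+r₄e^{iθ₄} gives r₂ω₂e^{iθ₂}+r₃ω₃e^{iθ₃}=r₄ω₄e^{iθ₄}.
Eliminating the other unknown: ω₄ = r₂ω₂ sin(θ₂−θ₃) / [r₄ sin(θ₄−θ₃)].
Numerator sine = +0.74664; denominator sine = +0.73963.
Result = 0.0668·24.87·(+0.74664) / (0.122·(+0.73963)) = +13.746 rad/s; magnitude 13.746 rad/s.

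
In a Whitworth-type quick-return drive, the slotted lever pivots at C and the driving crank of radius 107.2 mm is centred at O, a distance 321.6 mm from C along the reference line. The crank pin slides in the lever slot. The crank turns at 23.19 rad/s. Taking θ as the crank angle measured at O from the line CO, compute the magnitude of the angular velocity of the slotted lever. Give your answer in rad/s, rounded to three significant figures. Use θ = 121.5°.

1.92

ω = 23.19 rad/s
Crank pin A relative to C: A = (d + r cosθ, r sinθ); lever angle φ = atan2(r sinθ, d + r cosθ).
Differentiating tanφ: φ̇ = rω(d cosθ + r)/(d² + r² + 2dr cosθ).
d² + r² + 2dr cosθ = |CA|² = 0.0788916 m²;  d cosθ + r = -0.060836 m.
|ω_lever| = |0.1072·23.19·-0.060836| / 0.0788916 = 1.917 rad/s.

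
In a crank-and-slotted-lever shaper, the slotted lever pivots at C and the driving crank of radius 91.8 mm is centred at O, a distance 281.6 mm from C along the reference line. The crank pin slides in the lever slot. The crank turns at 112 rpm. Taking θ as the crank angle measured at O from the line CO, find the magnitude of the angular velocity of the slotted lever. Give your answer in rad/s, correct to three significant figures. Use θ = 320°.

2.60

ω = 11.73 rad/s (from 112 rpm).
Crank pin A relative to C: A = (d + r cosθ, r sinθ); lever angle φ = atan2(r sinθ, d + r cosθ).
Differentiating tanφ: φ̇ = rω(d cosθ + r)/(d² + r² + 2dr cosθ).
d² + r² + 2dr cosθ = |CA|² = 0.127332 m²;  d cosθ + r = +0.30752 m.
|ω_lever| = |0.0918·11.73·+0.30752| / 0.127332 = 2.6003 rad/s.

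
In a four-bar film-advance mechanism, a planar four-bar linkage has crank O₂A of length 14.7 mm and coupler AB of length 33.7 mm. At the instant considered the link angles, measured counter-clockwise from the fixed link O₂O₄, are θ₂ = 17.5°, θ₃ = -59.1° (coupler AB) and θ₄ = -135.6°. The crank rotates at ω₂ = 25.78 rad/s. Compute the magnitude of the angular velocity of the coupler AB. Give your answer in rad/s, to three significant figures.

5.23

ω₂ = 25.78 rad/s
Differentiating the loop-closure r₂e^{iθ₂}+r₃e^{iθ₃}=r₁+r₄e^{iθ₄} gives r₂ω₂e^{iθ₂}+r₃ω₃e^{iθ₃}=r₄ω₄e^{iθ₄}.
Eliminating the other unknown: ω₃ = r₂ω₂ sin(θ₄−θ₂) / [r₃ sin(θ₃−θ₄)].
Numerator sine = -0.45243; denominator sine = +0.97237.
Result = 0.0147·25.78·(-0.45243) / (0.0337·(+0.97237)) = -5.2323 rad/s; magnitude 5.2323 rad/s.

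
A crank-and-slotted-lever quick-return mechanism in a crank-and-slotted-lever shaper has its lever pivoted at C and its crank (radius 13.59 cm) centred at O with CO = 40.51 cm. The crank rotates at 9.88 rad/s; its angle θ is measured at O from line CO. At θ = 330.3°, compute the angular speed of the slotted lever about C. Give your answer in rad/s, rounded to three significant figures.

ω = 9.88 rad/s
Crank pin A relative to C: A = (d + r cosθ, r sinθ); lever angle φ = atan2(r sinθ, d + r cosθ).
Differentiating tanφ: φ̇ = rω(d cosθ + r)/(d² + r² + 2dr cosθ).
d² + r² + 2dr cosθ = |CA|² = 0.278217 m²;  d cosθ + r = +0.48778 m.
|ω_lever| = |0.1359·9.88·+0.48778| / 0.278217 = 2.3541 rad/s.

2.35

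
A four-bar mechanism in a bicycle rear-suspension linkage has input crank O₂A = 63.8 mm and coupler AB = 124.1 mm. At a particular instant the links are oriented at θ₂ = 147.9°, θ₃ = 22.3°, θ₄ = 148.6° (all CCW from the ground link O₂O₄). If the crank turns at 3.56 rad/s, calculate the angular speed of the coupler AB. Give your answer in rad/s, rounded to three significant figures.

0.0277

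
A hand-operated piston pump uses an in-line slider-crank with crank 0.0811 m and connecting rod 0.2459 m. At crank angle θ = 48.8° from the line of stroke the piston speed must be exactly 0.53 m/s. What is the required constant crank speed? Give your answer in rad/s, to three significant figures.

For an in-line slider-crank, |v_piston| = rω|sinθ|·[1 + r cosθ/√(L² − r² sin²θ)].
With r = 0.0811 m, L = 0.2459 m, θ = 48.8°: the bracketed kinematic factor |dx/dθ| = 0.074705 m.
ω = v/|dx/dθ| = 0.53/0.074705 = 7.0946 rad/s.

7.09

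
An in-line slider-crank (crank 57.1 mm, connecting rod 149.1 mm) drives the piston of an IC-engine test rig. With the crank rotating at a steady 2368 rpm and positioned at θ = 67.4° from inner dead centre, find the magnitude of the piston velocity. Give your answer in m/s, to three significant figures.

ω = 2π·2368/60 = 248 rad/s
For an in-line slider-crank, x = r cosθ + √(L² − r² sin²θ), so v = −rω sinθ·[1 + r cosθ/√(L² − r² sin²θ)].
With r = 0.0571 m, L = 0.1491 m, θ = 67.4°: √(L² − r² sin²θ) = 0.13947 m.
v = −0.0571·248·0.92321·[1 + 0.0571·0.38430/0.13947] = -15.129 m/s.
|v| = 15.129 m/s.

15.1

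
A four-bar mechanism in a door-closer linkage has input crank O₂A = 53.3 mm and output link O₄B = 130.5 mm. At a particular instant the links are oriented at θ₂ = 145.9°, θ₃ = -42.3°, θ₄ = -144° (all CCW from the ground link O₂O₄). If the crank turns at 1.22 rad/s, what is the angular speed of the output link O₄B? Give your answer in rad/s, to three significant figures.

ω₂ = 1.22 rad/s
Differentiating the loop-closure r₂e^{iθ₂}+r₃e^{iθ₃}=r₁+r₄e^{iθ₄} gives r₂ω₂e^{iθ₂}+r₃ω₃e^{iθ₃}=r₄ω₄e^{iθ₄}.
Eliminating the other unknown: ω₄ = r₂ω₂ sin(θ₂−θ₃) / [r₄ sin(θ₄−θ₃)].
Numerator sine = -0.14263; denominator sine = -0.97922.
Result = 0.0533·1.22·(-0.14263) / (0.1305·(-0.97922)) = +0.072578 rad/s; magnitude 0.072578 rad/s.

0.0726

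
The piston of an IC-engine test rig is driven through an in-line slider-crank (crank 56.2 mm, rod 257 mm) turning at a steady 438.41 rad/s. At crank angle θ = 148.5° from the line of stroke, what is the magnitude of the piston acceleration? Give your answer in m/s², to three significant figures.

ω = 438.4 rad/s
x(θ) = r cosθ + √(L² − r² sin²θ); with ω constant, a = ω²·d²x/dθ².
d²x/dθ² = −r cosθ − r²(cos2θ)/√u − r⁴ sin²2θ/(4u^{3/2}),  u = L² − r² sin²θ = 0.0651867 m².
Substituting r = 0.0562 m, L = 0.257 m, θ = 148.5°: d²x/dθ² = +0.042183 m.
a = ω²·d²x/dθ² = (438.4)²·(+0.042183) = +8107.8 m/s²;  |a| = 8107.8 m/s².

8110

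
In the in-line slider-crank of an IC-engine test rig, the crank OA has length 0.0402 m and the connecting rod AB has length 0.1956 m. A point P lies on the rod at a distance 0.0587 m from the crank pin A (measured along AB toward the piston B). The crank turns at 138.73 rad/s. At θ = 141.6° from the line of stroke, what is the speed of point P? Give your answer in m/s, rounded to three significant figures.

ω = 138.7 rad/s.  Crank-pin speed |V_A| = rω = 5.5769 m/s, perpendicular to OA.
Rod angle: sinφ = −(r/L) sinθ ⇒ φ = -7.334°; ω_rod = −rω cosθ/√(L²−r²sin²θ) = +22.529 rad/s.
V_P = V_A + ω_rod × AP, with AP = 0.0587 m along the rod.
Components: V_Px = −rω sinθ − a·ω_rod·sinφ = -3.2953 m/s;  V_Py = rω cosθ + a·ω_rod·cosφ = -3.059 m/s.
|V_P| = √(V_Px² + V_Py²) = 4.4963 m/s.

4.50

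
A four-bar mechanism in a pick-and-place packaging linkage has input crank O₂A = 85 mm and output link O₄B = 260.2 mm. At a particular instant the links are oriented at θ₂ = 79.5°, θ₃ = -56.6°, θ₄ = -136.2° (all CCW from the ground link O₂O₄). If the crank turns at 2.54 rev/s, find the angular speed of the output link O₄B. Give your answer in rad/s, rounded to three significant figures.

3.68

ω₂ = 15.96 rad/s (from 2.54 rev/s).
Differentiating the loop-closure r₂e^{iθ₂}+r₃e^{iθ₃}=r₁+r₄e^{iθ₄} gives r₂ω₂e^{iθ₂}+r₃ω₃e^{iθ₃}=r₄ω₄e^{iθ₄}.
Eliminating the other unknown: ω₄ = r₂ω₂ sin(θ₂−θ₃) / [r₄ sin(θ₄−θ₃)].
Numerator sine = +0.69340; denominator sine = -0.98357.
Result = 0.085·15.96·(+0.69340) / (0.2602·(-0.98357)) = -3.6754 rad/s; magnitude 3.6754 rad/s.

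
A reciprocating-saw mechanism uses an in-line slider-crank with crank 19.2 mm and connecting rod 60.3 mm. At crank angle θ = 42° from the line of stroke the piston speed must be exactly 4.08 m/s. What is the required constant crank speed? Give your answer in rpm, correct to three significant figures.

2440

For an in-line slider-crank, |v_piston| = rω|sinθ|·[1 + r cosθ/√(L² − r² sin²θ)].
With r = 0.0192 m, L = 0.0603 m, θ = 42°: the bracketed kinematic factor |dx/dθ| = 0.015959 m.
ω = v/|dx/dθ| = 4.08/0.015959 = 255.66 rad/s.
N = 60ω/(2π) = 2441.4 rpm.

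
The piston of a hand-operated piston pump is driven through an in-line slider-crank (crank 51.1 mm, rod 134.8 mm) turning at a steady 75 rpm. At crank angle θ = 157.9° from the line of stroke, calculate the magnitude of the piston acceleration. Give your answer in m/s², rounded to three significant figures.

2.03

ω = 2π·75/60 = 7.854 rad/s
x(θ) = r cosθ + √(L² − r² sin²θ); with ω constant, a = ω²·d²x/dθ².
d²x/dθ² = −r cosθ − r²(cos2θ)/√u − r⁴ sin²2θ/(4u^{3/2}),  u = L² − r² sin²θ = 0.0178014 m².
Substituting r = 0.0511 m, L = 0.1348 m, θ = 157.9°: d²x/dθ² = +0.032966 m.
a = ω²·d²x/dθ² = (7.854)²·(+0.032966) = +2.0335 m/s²;  |a| = 2.0335 m/s².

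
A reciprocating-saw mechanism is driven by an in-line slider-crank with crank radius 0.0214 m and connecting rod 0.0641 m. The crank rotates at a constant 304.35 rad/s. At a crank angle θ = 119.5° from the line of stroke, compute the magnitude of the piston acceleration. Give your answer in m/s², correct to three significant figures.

ω = 304.4 rad/s
x(θ) = r cosθ + √(L² − r² sin²θ); with ω constant, a = ω²·d²x/dθ².
d²x/dθ² = −r cosθ − r²(cos2θ)/√u − r⁴ sin²2θ/(4u^{3/2}),  u = L² − r² sin²θ = 0.0037619 m².
Substituting r = 0.0214 m, L = 0.0641 m, θ = 119.5°: d²x/dθ² = +0.014216 m.
a = ω²·d²x/dθ² = (304.4)²·(+0.014216) = +1316.9 m/s²;  |a| = 1316.9 m/s².

1320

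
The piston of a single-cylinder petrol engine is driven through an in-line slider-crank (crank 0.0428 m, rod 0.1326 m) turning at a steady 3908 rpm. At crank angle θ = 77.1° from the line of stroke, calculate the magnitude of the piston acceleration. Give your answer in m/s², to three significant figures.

581

ω = 2π·3908/60 = 409.2 rad/s
x(θ) = r cosθ + √(L² − r² sin²θ); with ω constant, a = ω²·d²x/dθ².
d²x/dθ² = −r cosθ − r²(cos2θ)/√u − r⁴ sin²2θ/(4u^{3/2}),  u = L² − r² sin²θ = 0.0158422 m².
Substituting r = 0.0428 m, L = 0.1326 m, θ = 77.1°: d²x/dθ² = +0.0034684 m.
a = ω²·d²x/dθ² = (409.2)²·(+0.0034684) = +580.88 m/s²;  |a| = 580.88 m/s².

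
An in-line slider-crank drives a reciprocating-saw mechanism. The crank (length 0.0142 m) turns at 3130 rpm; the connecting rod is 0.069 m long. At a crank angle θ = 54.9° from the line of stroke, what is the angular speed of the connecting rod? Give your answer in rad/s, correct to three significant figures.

39.3

ω = 327.8 rad/s (converted from 3130 rpm).
The rod makes angle φ with the slider axis where L sinφ = r sinθ; differentiating, L cosφ·φ̇ = r ω cosθ.
L cosφ = √(L² − r² sin²θ) = 0.068015 m.
|ω_rod| = r ω |cosθ| / √(L² − r² sin²θ) = 0.0142·327.8·0.57501/0.068015 = 39.349 rad/s.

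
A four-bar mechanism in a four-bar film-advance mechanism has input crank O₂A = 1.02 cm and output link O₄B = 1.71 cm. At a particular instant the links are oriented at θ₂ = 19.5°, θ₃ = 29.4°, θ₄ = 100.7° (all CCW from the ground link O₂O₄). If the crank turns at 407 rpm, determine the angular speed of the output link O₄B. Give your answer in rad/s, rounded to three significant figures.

ω₂ = 42.62 rad/s (from 407 rpm).
Differentiating the loop-closure r₂e^{iθ₂}+r₃e^{iθ₃}=r₁+r₄e^{iθ₄} gives r₂ω₂e^{iθ₂}+r₃ω₃e^{iθ₃}=r₄ω₄e^{iθ₄}.
Eliminating the other unknown: ω₄ = r₂ω₂ sin(θ₂−θ₃) / [r₄ sin(θ₄−θ₃)].
Numerator sine = -0.17193; denominator sine = +0.94721.
Result = 0.0102·42.62·(-0.17193) / (0.0171·(+0.94721)) = -4.6146 rad/s; magnitude 4.6146 rad/s.

4.61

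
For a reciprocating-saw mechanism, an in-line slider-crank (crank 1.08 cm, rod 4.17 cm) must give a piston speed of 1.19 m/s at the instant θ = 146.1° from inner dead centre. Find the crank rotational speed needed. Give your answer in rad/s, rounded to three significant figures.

252

For an in-line slider-crank, |v_piston| = rω|sinθ|·[1 + r cosθ/√(L² − r² sin²θ)].
With r = 0.0108 m, L = 0.0417 m, θ = 146.1°: the bracketed kinematic factor |dx/dθ| = 0.004715 m.
ω = v/|dx/dθ| = 1.19/0.004715 = 252.38 rad/s.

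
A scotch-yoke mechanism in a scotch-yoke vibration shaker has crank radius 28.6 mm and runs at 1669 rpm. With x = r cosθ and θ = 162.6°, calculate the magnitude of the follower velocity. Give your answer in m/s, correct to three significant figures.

1.49

ω = 174.8 rad/s (from 1669 rpm).
x = r cosθ ⇒ ẋ = −rω sinθ.
|v| = rω|sinθ| = 0.0286·174.8·|sin 162.6°| = 1.4948 m/s.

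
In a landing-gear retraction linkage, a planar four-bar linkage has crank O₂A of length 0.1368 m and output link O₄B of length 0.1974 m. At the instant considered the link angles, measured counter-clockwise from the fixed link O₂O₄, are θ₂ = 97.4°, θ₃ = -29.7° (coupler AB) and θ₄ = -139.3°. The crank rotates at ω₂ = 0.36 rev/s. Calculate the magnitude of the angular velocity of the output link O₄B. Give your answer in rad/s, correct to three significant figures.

1.33

ω₂ = 2.262 rad/s (from 0.36 rev/s).
Differentiating the loop-closure r₂e^{iθ₂}+r₃e^{iθ₃}=r₁+r₄e^{iθ₄} gives r₂ω₂e^{iθ₂}+r₃ω₃e^{iθ₃}=r₄ω₄e^{iθ₄}.
Eliminating the other unknown: ω₄ = r₂ω₂ sin(θ₂−θ₃) / [r₄ sin(θ₄−θ₃)].
Numerator sine = +0.79758; denominator sine = -0.94206.
Result = 0.1368·2.262·(+0.79758) / (0.1974·(-0.94206)) = -1.3272 rad/s; magnitude 1.3272 rad/s.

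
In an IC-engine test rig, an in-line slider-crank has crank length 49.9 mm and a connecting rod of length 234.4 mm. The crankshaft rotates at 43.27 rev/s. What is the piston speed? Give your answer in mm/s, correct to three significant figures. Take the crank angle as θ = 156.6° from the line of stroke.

4330

ω = 2π·43.3 = 271.9 rad/s
For an in-line slider-crank, x = r cosθ + √(L² − r² sin²θ), so v = −rω sinθ·[1 + r cosθ/√(L² − r² sin²θ)].
With r = 0.0499 m, L = 0.2344 m, θ = 156.6°: √(L² − r² sin²θ) = 0.23356 m.
v = −0.0499·271.9·0.39715·[1 + 0.0499·-0.91775/0.23356] = -4.3315 m/s.
|v| = 4.3315 m/s = 4331.5 mm/s.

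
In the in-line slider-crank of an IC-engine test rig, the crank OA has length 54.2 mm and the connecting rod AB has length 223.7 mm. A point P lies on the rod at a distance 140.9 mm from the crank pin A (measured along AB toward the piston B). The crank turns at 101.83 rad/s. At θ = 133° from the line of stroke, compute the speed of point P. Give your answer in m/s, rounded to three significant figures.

3.87

ω = 101.8 rad/s.  Crank-pin speed |V_A| = rω = 5.5192 m/s, perpendicular to OA.
Rod angle: sinφ = −(r/L) sinθ ⇒ φ = -10.207°; ω_rod = −rω cosθ/√(L²−r²sin²θ) = +17.097 rad/s.
V_P = V_A + ω_rod × AP, with AP = 0.1409 m along the rod.
Components: V_Px = −rω sinθ − a·ω_rod·sinφ = -3.6096 m/s;  V_Py = rω cosθ + a·ω_rod·cosφ = -1.3932 m/s.
|V_P| = √(V_Px² + V_Py²) = 3.8692 m/s.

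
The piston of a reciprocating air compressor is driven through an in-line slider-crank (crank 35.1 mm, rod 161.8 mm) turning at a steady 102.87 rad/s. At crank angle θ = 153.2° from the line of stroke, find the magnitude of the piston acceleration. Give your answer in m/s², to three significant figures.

283

ω = 102.9 rad/s
x(θ) = r cosθ + √(L² − r² sin²θ); with ω constant, a = ω²·d²x/dθ².
d²x/dθ² = −r cosθ − r²(cos2θ)/√u − r⁴ sin²2θ/(4u^{3/2}),  u = L² − r² sin²θ = 0.0259288 m².
Substituting r = 0.0351 m, L = 0.1618 m, θ = 153.2°: d²x/dθ² = +0.026731 m.
a = ω²·d²x/dθ² = (102.9)²·(+0.026731) = +282.87 m/s²;  |a| = 282.87 m/s².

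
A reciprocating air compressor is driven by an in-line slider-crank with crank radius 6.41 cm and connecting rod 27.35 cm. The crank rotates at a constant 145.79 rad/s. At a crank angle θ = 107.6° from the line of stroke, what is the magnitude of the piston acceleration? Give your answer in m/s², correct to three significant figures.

678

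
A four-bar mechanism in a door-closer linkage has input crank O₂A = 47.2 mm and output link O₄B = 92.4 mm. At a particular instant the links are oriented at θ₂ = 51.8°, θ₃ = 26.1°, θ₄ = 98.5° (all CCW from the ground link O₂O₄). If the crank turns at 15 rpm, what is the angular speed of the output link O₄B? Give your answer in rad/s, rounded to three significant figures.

0.365

ω₂ = 1.571 rad/s (from 15 rpm).
Differentiating the loop-closure r₂e^{iθ₂}+r₃e^{iθ₃}=r₁+r₄e^{iθ₄} gives r₂ω₂e^{iθ₂}+r₃ω₃e^{iθ₃}=r₄ω₄e^{iθ₄}.
Eliminating the other unknown: ω₄ = r₂ω₂ sin(θ₂−θ₃) / [r₄ sin(θ₄−θ₃)].
Numerator sine = +0.43366; denominator sine = +0.95319.
Result = 0.0472·1.571·(+0.43366) / (0.0924·(+0.95319)) = +0.36506 rad/s; magnitude 0.36506 rad/s.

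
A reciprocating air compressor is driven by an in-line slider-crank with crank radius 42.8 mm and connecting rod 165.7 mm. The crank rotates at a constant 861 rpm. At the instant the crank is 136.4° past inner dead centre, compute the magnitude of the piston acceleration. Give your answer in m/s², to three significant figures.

246

ω = 2π·861/60 = 90.16 rad/s
x(θ) = r cosθ + √(L² − r² sin²θ); with ω constant, a = ω²·d²x/dθ².
d²x/dθ² = −r cosθ − r²(cos2θ)/√u − r⁴ sin²2θ/(4u^{3/2}),  u = L² − r² sin²θ = 0.0265853 m².
Substituting r = 0.0428 m, L = 0.1657 m, θ = 136.4°: d²x/dθ² = +0.030253 m.
a = ω²·d²x/dθ² = (90.16)²·(+0.030253) = +245.94 m/s²;  |a| = 245.94 m/s².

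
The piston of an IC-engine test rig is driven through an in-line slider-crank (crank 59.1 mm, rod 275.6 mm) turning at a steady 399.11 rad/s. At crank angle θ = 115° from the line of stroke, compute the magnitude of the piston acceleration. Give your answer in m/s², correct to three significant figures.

ω = 399.1 rad/s
x(θ) = r cosθ + √(L² − r² sin²θ); with ω constant, a = ω²·d²x/dθ².
d²x/dθ² = −r cosθ − r²(cos2θ)/√u − r⁴ sin²2θ/(4u^{3/2}),  u = L² − r² sin²θ = 0.0730864 m².
Substituting r = 0.0591 m, L = 0.2756 m, θ = 115°: d²x/dθ² = +0.033191 m.
a = ω²·d²x/dθ² = (399.1)²·(+0.033191) = +5286.9 m/s²;  |a| = 5286.9 m/s².

5290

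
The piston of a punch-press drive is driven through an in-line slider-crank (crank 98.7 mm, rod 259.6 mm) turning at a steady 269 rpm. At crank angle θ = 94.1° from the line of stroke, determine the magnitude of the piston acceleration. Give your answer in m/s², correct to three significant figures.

37.4

ω = 2π·269/60 = 28.17 rad/s
x(θ) = r cosθ + √(L² − r² sin²θ); with ω constant, a = ω²·d²x/dθ².
d²x/dθ² = −r cosθ − r²(cos2θ)/√u − r⁴ sin²2θ/(4u^{3/2}),  u = L² − r² sin²θ = 0.0577003 m².
Substituting r = 0.0987 m, L = 0.2596 m, θ = 94.1°: d²x/dθ² = +0.047162 m.
a = ω²·d²x/dθ² = (28.17)²·(+0.047162) = +37.425 m/s²;  |a| = 37.425 m/s².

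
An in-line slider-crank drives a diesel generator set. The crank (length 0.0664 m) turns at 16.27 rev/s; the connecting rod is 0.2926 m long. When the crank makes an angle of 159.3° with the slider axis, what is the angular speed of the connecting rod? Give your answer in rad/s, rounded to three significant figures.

ω = 102.2 rad/s (converted from 16.27 rev/s).
The rod makes angle φ with the slider axis where L sinφ = r sinθ; differentiating, L cosφ·φ̇ = r ω cosθ.
L cosφ = √(L² − r² sin²θ) = 0.29166 m.
|ω_rod| = r ω |cosθ| / √(L² − r² sin²θ) = 0.0664·102.2·0.93544/0.29166 = 21.771 rad/s.

21.8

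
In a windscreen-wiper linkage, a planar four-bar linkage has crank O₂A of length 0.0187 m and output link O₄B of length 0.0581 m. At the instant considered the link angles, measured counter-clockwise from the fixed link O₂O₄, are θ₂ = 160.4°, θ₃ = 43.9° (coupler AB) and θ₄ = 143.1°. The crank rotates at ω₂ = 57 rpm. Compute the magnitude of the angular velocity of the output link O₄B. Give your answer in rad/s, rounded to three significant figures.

ω₂ = 5.969 rad/s (from 57 rpm).
Differentiating the loop-closure r₂e^{iθ₂}+r₃e^{iθ₃}=r₁+r₄e^{iθ₄} gives r₂ω₂e^{iθ₂}+r₃ω₃e^{iθ₃}=r₄ω₄e^{iθ₄}.
Eliminating the other unknown: ω₄ = r₂ω₂ sin(θ₂−θ₃) / [r₄ sin(θ₄−θ₃)].
Numerator sine = +0.89493; denominator sine = +0.98714.
Result = 0.0187·5.969·(+0.89493) / (0.0581·(+0.98714)) = +1.7417 rad/s; magnitude 1.7417 rad/s.

1.74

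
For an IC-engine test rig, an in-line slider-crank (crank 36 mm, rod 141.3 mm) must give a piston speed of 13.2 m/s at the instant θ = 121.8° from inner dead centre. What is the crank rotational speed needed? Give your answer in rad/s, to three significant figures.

For an in-line slider-crank, |v_piston| = rω|sinθ|·[1 + r cosθ/√(L² − r² sin²θ)].
With r = 0.036 m, L = 0.1413 m, θ = 121.8°: the bracketed kinematic factor |dx/dθ| = 0.026389 m.
ω = v/|dx/dθ| = 13.2/0.026389 = 500.22 rad/s.

500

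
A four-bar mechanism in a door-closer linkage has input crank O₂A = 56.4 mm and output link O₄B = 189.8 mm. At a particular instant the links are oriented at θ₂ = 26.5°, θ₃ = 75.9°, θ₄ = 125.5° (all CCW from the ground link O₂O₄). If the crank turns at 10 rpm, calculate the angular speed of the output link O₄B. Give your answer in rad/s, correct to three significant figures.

ω₂ = 1.047 rad/s (from 10 rpm).
Differentiating the loop-closure r₂e^{iθ₂}+r₃e^{iθ₃}=r₁+r₄e^{iθ₄} gives r₂ω₂e^{iθ₂}+r₃ω₃e^{iθ₃}=r₄ω₄e^{iθ₄}.
Eliminating the other unknown: ω₄ = r₂ω₂ sin(θ₂−θ₃) / [r₄ sin(θ₄−θ₃)].
Numerator sine = -0.75927; denominator sine = +0.76154.
Result = 0.0564·1.047·(-0.75927) / (0.1898·(+0.76154)) = -0.31025 rad/s; magnitude 0.31025 rad/s.

0.310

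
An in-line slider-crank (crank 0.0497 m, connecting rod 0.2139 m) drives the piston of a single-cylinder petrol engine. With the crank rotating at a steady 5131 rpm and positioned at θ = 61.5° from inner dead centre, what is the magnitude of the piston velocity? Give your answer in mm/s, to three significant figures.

26100

ω = 2π·5131/60 = 537.3 rad/s
For an in-line slider-crank, x = r cosθ + √(L² − r² sin²θ), so v = −rω sinθ·[1 + r cosθ/√(L² − r² sin²θ)].
With r = 0.0497 m, L = 0.2139 m, θ = 61.5°: √(L² − r² sin²θ) = 0.20939 m.
v = −0.0497·537.3·0.87882·[1 + 0.0497·0.47716/0.20939] = -26.126 m/s.
|v| = 26.126 m/s = 26126 mm/s.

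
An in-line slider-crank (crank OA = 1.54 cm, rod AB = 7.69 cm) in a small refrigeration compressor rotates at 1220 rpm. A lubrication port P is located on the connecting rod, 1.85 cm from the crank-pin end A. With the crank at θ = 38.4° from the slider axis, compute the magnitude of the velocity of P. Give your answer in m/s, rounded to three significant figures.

1.73

ω = 127.8 rad/s.  Crank-pin speed |V_A| = rω = 1.9675 m/s, perpendicular to OA.
Rod angle: sinφ = −(r/L) sinθ ⇒ φ = -7.146°; ω_rod = −rω cosθ/√(L²−r²sin²θ) = -20.208 rad/s.
V_P = V_A + ω_rod × AP, with AP = 0.0185 m along the rod.
Components: V_Px = −rω sinθ − a·ω_rod·sinφ = -1.2686 m/s;  V_Py = rω cosθ + a·ω_rod·cosφ = +1.171 m/s.
|V_P| = √(V_Px² + V_Py²) = 1.7264 m/s.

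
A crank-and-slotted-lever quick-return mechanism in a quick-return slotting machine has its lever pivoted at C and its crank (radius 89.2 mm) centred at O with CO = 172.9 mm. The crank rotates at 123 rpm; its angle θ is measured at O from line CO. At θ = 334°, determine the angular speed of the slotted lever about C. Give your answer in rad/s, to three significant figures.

4.29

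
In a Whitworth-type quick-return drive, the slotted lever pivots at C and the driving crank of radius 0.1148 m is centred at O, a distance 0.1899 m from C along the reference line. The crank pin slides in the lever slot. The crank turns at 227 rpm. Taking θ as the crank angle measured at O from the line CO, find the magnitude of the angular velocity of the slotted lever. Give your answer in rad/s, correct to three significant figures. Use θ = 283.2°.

7.29

ω = 23.77 rad/s (from 227 rpm).
Crank pin A relative to C: A = (d + r cosθ, r sinθ); lever angle φ = atan2(r sinθ, d + r cosθ).
Differentiating tanφ: φ̇ = rω(d cosθ + r)/(d² + r² + 2dr cosθ).
d² + r² + 2dr cosθ = |CA|² = 0.0591974 m²;  d cosθ + r = +0.15816 m.
|ω_lever| = |0.1148·23.77·+0.15816| / 0.0591974 = 7.2912 rad/s.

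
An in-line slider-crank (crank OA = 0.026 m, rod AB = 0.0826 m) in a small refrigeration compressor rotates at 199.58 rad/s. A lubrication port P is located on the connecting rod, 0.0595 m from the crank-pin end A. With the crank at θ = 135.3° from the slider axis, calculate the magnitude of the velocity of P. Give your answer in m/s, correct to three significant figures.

ω = 199.6 rad/s.  Crank-pin speed |V_A| = rω = 5.1891 m/s, perpendicular to OA.
Rod angle: sinφ = −(r/L) sinθ ⇒ φ = -12.792°; ω_rod = −rω cosθ/√(L²−r²sin²θ) = +45.79 rad/s.
V_P = V_A + ω_rod × AP, with AP = 0.0595 m along the rod.
Components: V_Px = −rω sinθ − a·ω_rod·sinφ = -3.0467 m/s;  V_Py = rω cosθ + a·ω_rod·cosφ = -1.0315 m/s.
|V_P| = √(V_Px² + V_Py²) = 3.2166 m/s.

3.22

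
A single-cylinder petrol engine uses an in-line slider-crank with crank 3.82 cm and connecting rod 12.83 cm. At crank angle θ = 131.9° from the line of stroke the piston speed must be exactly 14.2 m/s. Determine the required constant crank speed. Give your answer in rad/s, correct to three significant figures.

For an in-line slider-crank, |v_piston| = rω|sinθ|·[1 + r cosθ/√(L² − r² sin²θ)].
With r = 0.0382 m, L = 0.1283 m, θ = 131.9°: the bracketed kinematic factor |dx/dθ| = 0.022635 m.
ω = v/|dx/dθ| = 14.2/0.022635 = 627.35 rad/s.

627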